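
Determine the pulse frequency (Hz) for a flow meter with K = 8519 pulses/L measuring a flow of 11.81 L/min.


Frequency = K * Q / 60 (converting L/min to L/s).
f = 8519 * 11.81 / 60
f = 100609.39 / 60
f = 1676.82 Hz

1676.82 Hz


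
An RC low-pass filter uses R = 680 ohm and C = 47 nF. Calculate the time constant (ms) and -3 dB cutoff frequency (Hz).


Time constant: tau = R * C.
tau = 680 * 4.70e-08 = 3.196e-05 s
tau = 0.032 ms
Cutoff frequency: fc = 1 / (2*pi*R*C).
fc = 1 / (2*pi*3.196e-05) = 4979.82 Hz

tau = 0.032 ms, fc = 4979.82 Hz


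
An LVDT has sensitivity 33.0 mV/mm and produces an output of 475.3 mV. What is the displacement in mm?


Displacement = Vout / sensitivity.
d = 475.3 / 33.0
d = 14.403 mm

14.403 mm


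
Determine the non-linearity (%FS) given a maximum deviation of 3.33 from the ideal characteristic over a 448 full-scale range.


Linearity error = (max deviation / full scale) * 100%.
Linearity = (3.33 / 448) * 100
Linearity = 0.743 %FS

0.743 %FS


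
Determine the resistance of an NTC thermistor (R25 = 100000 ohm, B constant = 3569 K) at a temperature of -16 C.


NTC thermistor equation: Rt = R25 * exp(B * (1/T - 1/T25)).
T in Kelvin: 257.15 K, T25 = 298.15 K
1/T - 1/T25 = 1/257.15 - 1/298.15 = 0.00053476
B * (1/T - 1/T25) = 3569 * 0.00053476 = 1.9086
Rt = 100000 * exp(1.9086) = 674346.8 ohm

674346.8 ohm


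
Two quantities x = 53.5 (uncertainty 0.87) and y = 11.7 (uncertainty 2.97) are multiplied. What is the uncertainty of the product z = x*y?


For a product z = x*y, the relative uncertainty is:
uz/z = sqrt((ux/x)^2 + (uy/y)^2)
Relative uncertainties: ux/x = 0.87/53.5 = 0.016262
uy/y = 2.97/11.7 = 0.253846
z = 53.5 * 11.7 = 625.9
uz = 625.9 * sqrt(0.016262^2 + 0.253846^2) = 159.221

159.221


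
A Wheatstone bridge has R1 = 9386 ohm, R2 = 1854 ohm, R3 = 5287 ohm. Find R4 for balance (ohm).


At balance: R1*R4 = R2*R3, so R4 = R2*R3/R1.
R4 = 1854 * 5287 / 9386
R4 = 9802098 / 9386
R4 = 1044.33 ohm

1044.33 ohm


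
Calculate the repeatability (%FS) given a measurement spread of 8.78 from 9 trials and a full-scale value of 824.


Repeatability = (spread / full scale) * 100%.
R = (8.78 / 824) * 100
R = 1.066 %FS

1.066 %FS


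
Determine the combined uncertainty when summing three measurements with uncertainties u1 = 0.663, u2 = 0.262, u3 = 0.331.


For a sum of independent quantities, uc = sqrt(u1^2 + u2^2 + u3^2).
uc = sqrt(0.663^2 + 0.262^2 + 0.331^2)
uc = sqrt(0.439569 + 0.068644 + 0.109561)
uc = 0.786

0.786


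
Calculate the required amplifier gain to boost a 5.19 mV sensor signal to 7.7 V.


Gain = Vout / Vin (converting to same units).
G = 7.7 V / 5.19 mV
G = 7700.0 mV / 5.19 mV
G = 1483.62

1483.62


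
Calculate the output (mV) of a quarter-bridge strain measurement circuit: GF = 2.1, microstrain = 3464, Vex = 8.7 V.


Quarter bridge output: Vout = (GF * epsilon * Vex) / 4.
Vout = (2.1 * 3464e-6 * 8.7) / 4
Vout = 0.06328728 / 4 V
Vout = 0.01582182 V = 15.8218 mV

15.8218 mV


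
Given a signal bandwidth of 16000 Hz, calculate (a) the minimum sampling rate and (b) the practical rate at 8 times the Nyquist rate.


By Nyquist theorem, fs_min = 2 * fmax.
fs_min = 2 * 16000 = 32000 Hz
Practical rate = 8 * fs_min = 8 * 32000 = 256000 Hz

fs_min = 32000 Hz, fs_practical = 256000 Hz


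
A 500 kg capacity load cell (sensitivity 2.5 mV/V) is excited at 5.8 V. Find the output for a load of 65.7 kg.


Vout = rated_output * Vex * (load / capacity).
Vout = 2.5 * 5.8 * (65.7 / 500)
Vout = 2.5 * 5.8 * 0.1314
Vout = 1.905 mV

1.905 mV


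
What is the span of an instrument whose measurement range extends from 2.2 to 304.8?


Span = upper range - lower range.
Span = 304.8 - (2.2)
Span = 302.6

302.6


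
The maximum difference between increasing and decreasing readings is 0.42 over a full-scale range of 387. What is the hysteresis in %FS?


Hysteresis = (max difference / full scale) * 100%.
H = (0.42 / 387) * 100
H = 0.109 %FS

0.109 %FS


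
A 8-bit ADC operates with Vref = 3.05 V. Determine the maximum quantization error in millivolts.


The maximum quantization error is +/- LSB/2.
LSB = Vref / 2^n = 3.05 / 256 = 0.01191406 V
Max error = LSB / 2 = 0.01191406 / 2 = 0.00595703 V
Max error = 5.957 mV

5.957 mV


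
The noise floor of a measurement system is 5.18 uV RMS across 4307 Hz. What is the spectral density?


Noise spectral density = Vrms / sqrt(BW).
NSD = 5.18 / sqrt(4307)
NSD = 5.18 / 65.6277
NSD = 0.0789 uV/sqrt(Hz)

0.0789 uV/sqrt(Hz)


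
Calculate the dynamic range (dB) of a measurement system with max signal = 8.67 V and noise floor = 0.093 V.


Dynamic range = 20 * log10(Vmax / Vnoise).
DR = 20 * log10(8.67 / 0.093)
DR = 20 * log10(93.23)
DR = 39.39 dB

39.39 dB


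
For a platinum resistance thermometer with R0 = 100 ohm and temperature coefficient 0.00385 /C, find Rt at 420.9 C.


The RTD equation: Rt = R0 * (1 + alpha * T).
Rt = 100 * (1 + 0.00385 * 420.9)
Rt = 100 * (1 + 1.620465)
Rt = 100 * 2.620465
Rt = 262.047 ohm

262.047 ohm


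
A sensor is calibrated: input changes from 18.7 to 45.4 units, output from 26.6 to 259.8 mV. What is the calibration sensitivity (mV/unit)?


Sensitivity = (y2 - y1) / (x2 - x1).
S = (259.8 - 26.6) / (45.4 - 18.7)
S = 233.2 / 26.7
S = 8.7341 mV/unit

8.7341 mV/unit


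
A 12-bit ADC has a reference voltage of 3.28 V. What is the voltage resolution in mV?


The resolution (LSB) of an ADC is Vref / 2^n.
LSB = 3.28 / 2^12
LSB = 3.28 / 4096
LSB = 0.00080078 V = 0.80078125 mV

0.80078125 mV


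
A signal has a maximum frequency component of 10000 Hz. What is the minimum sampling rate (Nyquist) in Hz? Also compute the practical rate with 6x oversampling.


By Nyquist theorem, fs_min = 2 * fmax.
fs_min = 2 * 10000 = 20000 Hz
Practical rate = 6 * fs_min = 6 * 20000 = 120000 Hz

fs_min = 20000 Hz, fs_practical = 120000 Hz


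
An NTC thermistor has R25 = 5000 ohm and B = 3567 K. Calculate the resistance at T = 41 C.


NTC thermistor equation: Rt = R25 * exp(B * (1/T - 1/T25)).
T in Kelvin: 314.15 K, T25 = 298.15 K
1/T - 1/T25 = 1/314.15 - 1/298.15 = -0.00017082
B * (1/T - 1/T25) = 3567 * -0.00017082 = -0.6093
Rt = 5000 * exp(-0.6093) = 2718.6 ohm

2718.6 ohm


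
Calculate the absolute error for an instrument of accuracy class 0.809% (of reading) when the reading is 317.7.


Absolute error = (accuracy% / 100) * reading.
Error = (0.809 / 100) * 317.7
Error = 0.00809 * 317.7
Error = 2.5702

2.5702


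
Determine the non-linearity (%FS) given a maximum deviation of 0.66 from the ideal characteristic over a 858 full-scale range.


Linearity error = (max deviation / full scale) * 100%.
Linearity = (0.66 / 858) * 100
Linearity = 0.077 %FS

0.077 %FS


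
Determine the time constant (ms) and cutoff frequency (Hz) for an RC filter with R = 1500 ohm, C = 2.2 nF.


Time constant: tau = R * C.
tau = 1500 * 2.20e-09 = 3.3e-06 s
tau = 0.0033 ms
Cutoff frequency: fc = 1 / (2*pi*R*C).
fc = 1 / (2*pi*3.3e-06) = 48228.77 Hz

tau = 0.0033 ms, fc = 48228.77 Hz


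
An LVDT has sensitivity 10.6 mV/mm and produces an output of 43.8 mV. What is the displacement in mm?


Displacement = Vout / sensitivity.
d = 43.8 / 10.6
d = 4.132 mm

4.132 mm


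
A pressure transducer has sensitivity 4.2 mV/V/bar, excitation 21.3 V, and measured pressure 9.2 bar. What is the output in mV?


Output = sensitivity * Vex * P.
Vout = 4.2 * 21.3 * 9.2
Vout = 89.46 * 9.2
Vout = 823.03 mV

823.03 mV


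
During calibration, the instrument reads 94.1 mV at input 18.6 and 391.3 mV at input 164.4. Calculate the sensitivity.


Sensitivity = (y2 - y1) / (x2 - x1).
S = (391.3 - 94.1) / (164.4 - 18.6)
S = 297.2 / 145.8
S = 2.0384 mV/unit

2.0384 mV/unit


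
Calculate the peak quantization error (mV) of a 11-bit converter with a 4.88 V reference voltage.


The maximum quantization error is +/- LSB/2.
LSB = Vref / 2^n = 4.88 / 2048 = 0.00238281 V
Max error = LSB / 2 = 0.00238281 / 2 = 0.00119141 V
Max error = 1.1914 mV

1.1914 mV


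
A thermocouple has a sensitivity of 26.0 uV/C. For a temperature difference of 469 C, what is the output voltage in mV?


The thermocouple output V = sensitivity * dT.
V = 26.0 uV/C * 469 C
V = 12194.0 uV
V = 12.194 mV

12.194 mV


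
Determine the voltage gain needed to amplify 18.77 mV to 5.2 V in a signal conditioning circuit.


Gain = Vout / Vin (converting to same units).
G = 5.2 V / 18.77 mV
G = 5200.0 mV / 18.77 mV
G = 277.04

277.04


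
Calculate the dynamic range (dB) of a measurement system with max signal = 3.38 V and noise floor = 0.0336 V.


Dynamic range = 20 * log10(Vmax / Vnoise).
DR = 20 * log10(3.38 / 0.0336)
DR = 20 * log10(100.6)
DR = 40.05 dB

40.05 dB


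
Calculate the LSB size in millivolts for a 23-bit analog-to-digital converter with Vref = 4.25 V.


The resolution (LSB) of an ADC is Vref / 2^n.
LSB = 4.25 / 2^23
LSB = 4.25 / 8388608
LSB = 5.1e-07 V = 0.00050664 mV

0.00050664 mV


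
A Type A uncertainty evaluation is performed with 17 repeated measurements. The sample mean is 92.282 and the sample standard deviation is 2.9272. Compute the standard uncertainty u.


The standard uncertainty for Type A evaluation is u = s / sqrt(n).
u = 2.9272 / sqrt(17)
u = 2.9272 / 4.1231
u = 0.71

0.71


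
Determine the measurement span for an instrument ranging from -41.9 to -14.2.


Span = upper range - lower range.
Span = -14.2 - (-41.9)
Span = 27.7

27.7


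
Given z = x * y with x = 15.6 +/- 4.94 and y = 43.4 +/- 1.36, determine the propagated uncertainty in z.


For a product z = x*y, the relative uncertainty is:
uz/z = sqrt((ux/x)^2 + (uy/y)^2)
Relative uncertainties: ux/x = 4.94/15.6 = 0.316667
uy/y = 1.36/43.4 = 0.031336
z = 15.6 * 43.4 = 677.0
uz = 677.0 * sqrt(0.316667^2 + 0.031336^2) = 215.443

215.443


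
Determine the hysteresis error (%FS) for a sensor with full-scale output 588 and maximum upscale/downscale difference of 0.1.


Hysteresis = (max difference / full scale) * 100%.
H = (0.1 / 588) * 100
H = 0.017 %FS

0.017 %FS


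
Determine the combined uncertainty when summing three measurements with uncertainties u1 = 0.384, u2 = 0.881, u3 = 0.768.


For a sum of independent quantities, uc = sqrt(u1^2 + u2^2 + u3^2).
uc = sqrt(0.384^2 + 0.881^2 + 0.768^2)
uc = sqrt(0.147456 + 0.776161 + 0.589824)
uc = 1.2302

1.2302


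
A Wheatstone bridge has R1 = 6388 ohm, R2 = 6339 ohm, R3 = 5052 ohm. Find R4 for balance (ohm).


At balance: R1*R4 = R2*R3, so R4 = R2*R3/R1.
R4 = 6339 * 5052 / 6388
R4 = 32024628 / 6388
R4 = 5013.25 ohm

5013.25 ohm


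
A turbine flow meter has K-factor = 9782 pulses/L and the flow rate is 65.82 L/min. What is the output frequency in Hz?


Frequency = K * Q / 60 (converting L/min to L/s).
f = 9782 * 65.82 / 60
f = 643851.24 / 60
f = 10730.85 Hz

10730.85 Hz


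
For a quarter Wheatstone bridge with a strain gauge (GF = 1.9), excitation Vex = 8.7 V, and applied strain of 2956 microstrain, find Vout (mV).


Quarter bridge output: Vout = (GF * epsilon * Vex) / 4.
Vout = (1.9 * 2956e-6 * 8.7) / 4
Vout = 0.04886268 / 4 V
Vout = 0.01221567 V = 12.2157 mV

12.2157 mV


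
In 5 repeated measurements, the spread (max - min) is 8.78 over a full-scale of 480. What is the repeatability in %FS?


Repeatability = (spread / full scale) * 100%.
R = (8.78 / 480) * 100
R = 1.829 %FS

1.829 %FS


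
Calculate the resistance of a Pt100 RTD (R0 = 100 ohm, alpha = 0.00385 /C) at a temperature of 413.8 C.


The RTD equation: Rt = R0 * (1 + alpha * T).
Rt = 100 * (1 + 0.00385 * 413.8)
Rt = 100 * (1 + 1.59313)
Rt = 100 * 2.59313
Rt = 259.313 ohm

259.313 ohm


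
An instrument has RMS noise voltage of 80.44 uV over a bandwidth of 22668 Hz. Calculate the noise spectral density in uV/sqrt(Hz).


Noise spectral density = Vrms / sqrt(BW).
NSD = 80.44 / sqrt(22668)
NSD = 80.44 / 150.559
NSD = 0.5343 uV/sqrt(Hz)

0.5343 uV/sqrt(Hz)


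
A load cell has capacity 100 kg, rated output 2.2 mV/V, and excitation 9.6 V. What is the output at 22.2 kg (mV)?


Vout = rated_output * Vex * (load / capacity).
Vout = 2.2 * 9.6 * (22.2 / 100)
Vout = 2.2 * 9.6 * 0.222
Vout = 4.689 mV

4.689 mV


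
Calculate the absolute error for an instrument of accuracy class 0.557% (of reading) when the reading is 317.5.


Absolute error = (accuracy% / 100) * reading.
Error = (0.557 / 100) * 317.5
Error = 0.00557 * 317.5
Error = 1.7685

1.7685


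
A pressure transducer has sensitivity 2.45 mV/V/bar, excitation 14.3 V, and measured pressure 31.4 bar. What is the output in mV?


Output = sensitivity * Vex * P.
Vout = 2.45 * 14.3 * 31.4
Vout = 35.035 * 31.4
Vout = 1100.1 mV

1100.1 mV


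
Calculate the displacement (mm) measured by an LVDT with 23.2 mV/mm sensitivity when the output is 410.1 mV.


Displacement = Vout / sensitivity.
d = 410.1 / 23.2
d = 17.677 mm

17.677 mm


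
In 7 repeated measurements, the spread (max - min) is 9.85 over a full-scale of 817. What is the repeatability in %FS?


Repeatability = (spread / full scale) * 100%.
R = (9.85 / 817) * 100
R = 1.206 %FS

1.206 %FS


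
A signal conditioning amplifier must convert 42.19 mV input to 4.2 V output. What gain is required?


Gain = Vout / Vin (converting to same units).
G = 4.2 V / 42.19 mV
G = 4200.0 mV / 42.19 mV
G = 99.55

99.55


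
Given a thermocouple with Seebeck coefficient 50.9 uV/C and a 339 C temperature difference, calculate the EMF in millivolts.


The thermocouple output V = sensitivity * dT.
V = 50.9 uV/C * 339 C
V = 17255.1 uV
V = 17.255 mV

17.255 mV


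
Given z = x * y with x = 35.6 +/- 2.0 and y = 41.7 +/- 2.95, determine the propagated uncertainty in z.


For a product z = x*y, the relative uncertainty is:
uz/z = sqrt((ux/x)^2 + (uy/y)^2)
Relative uncertainties: ux/x = 2.0/35.6 = 0.05618
uy/y = 2.95/41.7 = 0.070743
z = 35.6 * 41.7 = 1484.5
uz = 1484.5 * sqrt(0.05618^2 + 0.070743^2) = 134.107

134.107


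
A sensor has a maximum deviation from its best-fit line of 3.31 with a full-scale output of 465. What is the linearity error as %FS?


Linearity error = (max deviation / full scale) * 100%.
Linearity = (3.31 / 465) * 100
Linearity = 0.712 %FS

0.712 %FS


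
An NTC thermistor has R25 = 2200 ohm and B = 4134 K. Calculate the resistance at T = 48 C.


NTC thermistor equation: Rt = R25 * exp(B * (1/T - 1/T25)).
T in Kelvin: 321.15 K, T25 = 298.15 K
1/T - 1/T25 = 1/321.15 - 1/298.15 = -0.00024021
B * (1/T - 1/T25) = 4134 * -0.00024021 = -0.993
Rt = 2200 * exp(-0.993) = 815.0 ohm

815.0 ohm


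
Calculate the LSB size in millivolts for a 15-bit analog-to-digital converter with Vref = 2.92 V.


The resolution (LSB) of an ADC is Vref / 2^n.
LSB = 2.92 / 2^15
LSB = 2.92 / 32768
LSB = 8.911e-05 V = 0.08911133 mV

0.08911133 mV


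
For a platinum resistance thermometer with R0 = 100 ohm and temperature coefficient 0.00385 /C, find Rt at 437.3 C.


The RTD equation: Rt = R0 * (1 + alpha * T).
Rt = 100 * (1 + 0.00385 * 437.3)
Rt = 100 * (1 + 1.683605)
Rt = 100 * 2.683605
Rt = 268.361 ohm

268.361 ohm


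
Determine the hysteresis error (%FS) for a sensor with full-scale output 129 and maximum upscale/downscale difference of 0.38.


Hysteresis = (max difference / full scale) * 100%.
H = (0.38 / 129) * 100
H = 0.295 %FS

0.295 %FS


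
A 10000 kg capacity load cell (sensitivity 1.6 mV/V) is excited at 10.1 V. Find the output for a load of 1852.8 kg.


Vout = rated_output * Vex * (load / capacity).
Vout = 1.6 * 10.1 * (1852.8 / 10000)
Vout = 1.6 * 10.1 * 0.18528
Vout = 2.994 mV

2.994 mV


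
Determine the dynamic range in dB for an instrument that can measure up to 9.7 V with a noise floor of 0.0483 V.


Dynamic range = 20 * log10(Vmax / Vnoise).
DR = 20 * log10(9.7 / 0.0483)
DR = 20 * log10(200.83)
DR = 46.06 dB

46.06 dB


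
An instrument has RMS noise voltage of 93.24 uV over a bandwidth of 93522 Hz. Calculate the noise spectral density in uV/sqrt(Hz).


Noise spectral density = Vrms / sqrt(BW).
NSD = 93.24 / sqrt(93522)
NSD = 93.24 / 305.8137
NSD = 0.3049 uV/sqrt(Hz)

0.3049 uV/sqrt(Hz)


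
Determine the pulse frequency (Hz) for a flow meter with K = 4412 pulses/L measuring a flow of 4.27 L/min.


Frequency = K * Q / 60 (converting L/min to L/s).
f = 4412 * 4.27 / 60
f = 18839.24 / 60
f = 313.99 Hz

313.99 Hz


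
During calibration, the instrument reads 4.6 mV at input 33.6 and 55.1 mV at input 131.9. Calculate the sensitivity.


Sensitivity = (y2 - y1) / (x2 - x1).
S = (55.1 - 4.6) / (131.9 - 33.6)
S = 50.5 / 98.3
S = 0.5137 mV/unit

0.5137 mV/unit


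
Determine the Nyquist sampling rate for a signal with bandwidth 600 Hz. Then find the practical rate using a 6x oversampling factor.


By Nyquist theorem, fs_min = 2 * fmax.
fs_min = 2 * 600 = 1200 Hz
Practical rate = 6 * fs_min = 6 * 1200 = 7200 Hz

fs_min = 1200 Hz, fs_practical = 7200 Hz


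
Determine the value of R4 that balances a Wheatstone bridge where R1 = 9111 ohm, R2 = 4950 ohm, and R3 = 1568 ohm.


At balance: R1*R4 = R2*R3, so R4 = R2*R3/R1.
R4 = 4950 * 1568 / 9111
R4 = 7761600 / 9111
R4 = 851.89 ohm

851.89 ohm


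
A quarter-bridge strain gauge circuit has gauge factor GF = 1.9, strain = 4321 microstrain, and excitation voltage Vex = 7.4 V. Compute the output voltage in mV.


Quarter bridge output: Vout = (GF * epsilon * Vex) / 4.
Vout = (1.9 * 4321e-6 * 7.4) / 4
Vout = 0.06075326 / 4 V
Vout = 0.01518831 V = 15.1883 mV

15.1883 mV


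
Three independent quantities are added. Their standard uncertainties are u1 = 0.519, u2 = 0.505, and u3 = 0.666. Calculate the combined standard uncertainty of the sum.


For a sum of independent quantities, uc = sqrt(u1^2 + u2^2 + u3^2).
uc = sqrt(0.519^2 + 0.505^2 + 0.666^2)
uc = sqrt(0.269361 + 0.255025 + 0.443556)
uc = 0.9838

0.9838


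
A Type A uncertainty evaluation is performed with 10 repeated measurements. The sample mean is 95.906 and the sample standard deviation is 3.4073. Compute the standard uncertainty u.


The standard uncertainty for Type A evaluation is u = s / sqrt(n).
u = 3.4073 / sqrt(10)
u = 3.4073 / 3.1623
u = 1.0775

1.0775


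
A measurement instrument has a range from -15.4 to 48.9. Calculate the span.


Span = upper range - lower range.
Span = 48.9 - (-15.4)
Span = 64.3

64.3


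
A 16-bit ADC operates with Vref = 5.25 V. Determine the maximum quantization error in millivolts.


The maximum quantization error is +/- LSB/2.
LSB = Vref / 2^n = 5.25 / 65536 = 8.011e-05 V
Max error = LSB / 2 = 8.011e-05 / 2 = 4.005e-05 V
Max error = 0.0401 mV

0.0401 mV


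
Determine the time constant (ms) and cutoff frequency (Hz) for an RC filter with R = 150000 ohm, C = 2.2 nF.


Time constant: tau = R * C.
tau = 150000 * 2.20e-09 = 0.00033 s
tau = 0.33 ms
Cutoff frequency: fc = 1 / (2*pi*R*C).
fc = 1 / (2*pi*0.00033) = 482.29 Hz

tau = 0.33 ms, fc = 482.29 Hz


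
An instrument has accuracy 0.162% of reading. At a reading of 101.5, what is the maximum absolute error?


Absolute error = (accuracy% / 100) * reading.
Error = (0.162 / 100) * 101.5
Error = 0.00162 * 101.5
Error = 0.1644

0.1644


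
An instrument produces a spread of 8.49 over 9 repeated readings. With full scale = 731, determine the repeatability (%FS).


Repeatability = (spread / full scale) * 100%.
R = (8.49 / 731) * 100
R = 1.161 %FS

1.161 %FS


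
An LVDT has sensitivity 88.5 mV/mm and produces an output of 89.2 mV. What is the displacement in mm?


Displacement = Vout / sensitivity.
d = 89.2 / 88.5
d = 1.008 mm

1.008 mm


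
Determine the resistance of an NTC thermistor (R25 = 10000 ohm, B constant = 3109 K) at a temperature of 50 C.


NTC thermistor equation: Rt = R25 * exp(B * (1/T - 1/T25)).
T in Kelvin: 323.15 K, T25 = 298.15 K
1/T - 1/T25 = 1/323.15 - 1/298.15 = -0.00025948
B * (1/T - 1/T25) = 3109 * -0.00025948 = -0.8067
Rt = 10000 * exp(-0.8067) = 4463.2 ohm

4463.2 ohm


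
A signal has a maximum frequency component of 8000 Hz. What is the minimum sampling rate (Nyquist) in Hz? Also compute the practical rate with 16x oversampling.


By Nyquist theorem, fs_min = 2 * fmax.
fs_min = 2 * 8000 = 16000 Hz
Practical rate = 16 * fs_min = 16 * 16000 = 256000 Hz

fs_min = 16000 Hz, fs_practical = 256000 Hz


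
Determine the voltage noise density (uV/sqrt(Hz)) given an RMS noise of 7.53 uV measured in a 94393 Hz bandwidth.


Noise spectral density = Vrms / sqrt(BW).
NSD = 7.53 / sqrt(94393)
NSD = 7.53 / 307.2344
NSD = 0.0245 uV/sqrt(Hz)

0.0245 uV/sqrt(Hz)


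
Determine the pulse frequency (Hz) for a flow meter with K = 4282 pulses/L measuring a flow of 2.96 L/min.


Frequency = K * Q / 60 (converting L/min to L/s).
f = 4282 * 2.96 / 60
f = 12674.72 / 60
f = 211.25 Hz

211.25 Hz


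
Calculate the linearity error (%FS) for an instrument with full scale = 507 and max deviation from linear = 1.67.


Linearity error = (max deviation / full scale) * 100%.
Linearity = (1.67 / 507) * 100
Linearity = 0.329 %FS

0.329 %FS


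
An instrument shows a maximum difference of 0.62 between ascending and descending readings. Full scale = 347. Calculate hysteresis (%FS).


Hysteresis = (max difference / full scale) * 100%.
H = (0.62 / 347) * 100
H = 0.179 %FS

0.179 %FS


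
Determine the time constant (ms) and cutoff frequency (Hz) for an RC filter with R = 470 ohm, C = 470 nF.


Time constant: tau = R * C.
tau = 470 * 4.70e-07 = 0.0002209 s
tau = 0.2209 ms
Cutoff frequency: fc = 1 / (2*pi*R*C).
fc = 1 / (2*pi*0.0002209) = 720.48 Hz

tau = 0.2209 ms, fc = 720.48 Hz


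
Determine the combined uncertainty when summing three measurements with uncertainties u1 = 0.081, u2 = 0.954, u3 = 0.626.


For a sum of independent quantities, uc = sqrt(u1^2 + u2^2 + u3^2).
uc = sqrt(0.081^2 + 0.954^2 + 0.626^2)
uc = sqrt(0.006561 + 0.910116 + 0.391876)
uc = 1.1439

1.1439


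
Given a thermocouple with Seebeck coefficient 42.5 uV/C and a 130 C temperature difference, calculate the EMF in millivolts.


The thermocouple output V = sensitivity * dT.
V = 42.5 uV/C * 130 C
V = 5525.0 uV
V = 5.525 mV

5.525 mV


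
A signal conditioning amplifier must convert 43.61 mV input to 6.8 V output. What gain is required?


Gain = Vout / Vin (converting to same units).
G = 6.8 V / 43.61 mV
G = 6800.0 mV / 43.61 mV
G = 155.93

155.93


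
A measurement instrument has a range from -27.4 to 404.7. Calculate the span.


Span = upper range - lower range.
Span = 404.7 - (-27.4)
Span = 432.1

432.1


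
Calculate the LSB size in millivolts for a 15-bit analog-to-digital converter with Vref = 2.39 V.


The resolution (LSB) of an ADC is Vref / 2^n.
LSB = 2.39 / 2^15
LSB = 2.39 / 32768
LSB = 7.294e-05 V = 0.07293701 mV

0.07293701 mV


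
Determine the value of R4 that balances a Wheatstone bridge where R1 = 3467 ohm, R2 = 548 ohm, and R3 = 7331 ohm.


At balance: R1*R4 = R2*R3, so R4 = R2*R3/R1.
R4 = 548 * 7331 / 3467
R4 = 4017388 / 3467
R4 = 1158.75 ohm

1158.75 ohm


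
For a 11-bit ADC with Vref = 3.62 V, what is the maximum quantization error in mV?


The maximum quantization error is +/- LSB/2.
LSB = Vref / 2^n = 3.62 / 2048 = 0.00176758 V
Max error = LSB / 2 = 0.00176758 / 2 = 0.00088379 V
Max error = 0.8838 mV

0.8838 mV


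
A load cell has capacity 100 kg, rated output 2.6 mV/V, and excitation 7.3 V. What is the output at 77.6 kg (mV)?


Vout = rated_output * Vex * (load / capacity).
Vout = 2.6 * 7.3 * (77.6 / 100)
Vout = 2.6 * 7.3 * 0.776
Vout = 14.728 mV

14.728 mV


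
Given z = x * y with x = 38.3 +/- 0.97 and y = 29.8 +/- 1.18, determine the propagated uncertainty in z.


For a product z = x*y, the relative uncertainty is:
uz/z = sqrt((ux/x)^2 + (uy/y)^2)
Relative uncertainties: ux/x = 0.97/38.3 = 0.025326
uy/y = 1.18/29.8 = 0.039597
z = 38.3 * 29.8 = 1141.3
uz = 1141.3 * sqrt(0.025326^2 + 0.039597^2) = 53.648

53.648


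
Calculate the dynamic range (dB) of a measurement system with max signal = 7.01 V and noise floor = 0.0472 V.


Dynamic range = 20 * log10(Vmax / Vnoise).
DR = 20 * log10(7.01 / 0.0472)
DR = 20 * log10(148.52)
DR = 43.44 dB

43.44 dB


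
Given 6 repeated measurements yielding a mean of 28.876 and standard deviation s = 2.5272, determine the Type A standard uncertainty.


The standard uncertainty for Type A evaluation is u = s / sqrt(n).
u = 2.5272 / sqrt(6)
u = 2.5272 / 2.4495
u = 1.0317

1.0317


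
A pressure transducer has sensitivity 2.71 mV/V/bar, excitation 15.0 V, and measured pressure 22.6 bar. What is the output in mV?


Output = sensitivity * Vex * P.
Vout = 2.71 * 15.0 * 22.6
Vout = 40.65 * 22.6
Vout = 918.69 mV

918.69 mV


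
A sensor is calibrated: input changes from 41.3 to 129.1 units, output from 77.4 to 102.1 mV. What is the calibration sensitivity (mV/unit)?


Sensitivity = (y2 - y1) / (x2 - x1).
S = (102.1 - 77.4) / (129.1 - 41.3)
S = 24.7 / 87.8
S = 0.2813 mV/unit

0.2813 mV/unit


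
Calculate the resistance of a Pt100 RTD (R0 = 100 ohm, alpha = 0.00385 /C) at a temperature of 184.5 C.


The RTD equation: Rt = R0 * (1 + alpha * T).
Rt = 100 * (1 + 0.00385 * 184.5)
Rt = 100 * (1 + 0.710325)
Rt = 100 * 1.710325
Rt = 171.032 ohm

171.032 ohm


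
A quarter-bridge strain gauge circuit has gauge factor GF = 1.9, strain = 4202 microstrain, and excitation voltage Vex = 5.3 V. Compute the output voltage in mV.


Quarter bridge output: Vout = (GF * epsilon * Vex) / 4.
Vout = (1.9 * 4202e-6 * 5.3) / 4
Vout = 0.04231414 / 4 V
Vout = 0.01057853 V = 10.5785 mV

10.5785 mV


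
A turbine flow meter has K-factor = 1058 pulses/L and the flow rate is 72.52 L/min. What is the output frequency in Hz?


Frequency = K * Q / 60 (converting L/min to L/s).
f = 1058 * 72.52 / 60
f = 76726.16 / 60
f = 1278.77 Hz

1278.77 Hz


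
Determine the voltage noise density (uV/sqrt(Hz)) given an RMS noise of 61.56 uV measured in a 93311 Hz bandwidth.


Noise spectral density = Vrms / sqrt(BW).
NSD = 61.56 / sqrt(93311)
NSD = 61.56 / 305.4685
NSD = 0.2015 uV/sqrt(Hz)

0.2015 uV/sqrt(Hz)


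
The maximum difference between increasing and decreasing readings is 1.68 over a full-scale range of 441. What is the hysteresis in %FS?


Hysteresis = (max difference / full scale) * 100%.
H = (1.68 / 441) * 100
H = 0.381 %FS

0.381 %FS


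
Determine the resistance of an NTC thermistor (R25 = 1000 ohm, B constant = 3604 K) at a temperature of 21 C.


NTC thermistor equation: Rt = R25 * exp(B * (1/T - 1/T25)).
T in Kelvin: 294.15 K, T25 = 298.15 K
1/T - 1/T25 = 1/294.15 - 1/298.15 = 4.561e-05
B * (1/T - 1/T25) = 3604 * 4.561e-05 = 0.1644
Rt = 1000 * exp(0.1644) = 1178.7 ohm

1178.7 ohm


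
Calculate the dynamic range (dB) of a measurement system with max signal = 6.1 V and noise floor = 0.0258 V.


Dynamic range = 20 * log10(Vmax / Vnoise).
DR = 20 * log10(6.1 / 0.0258)
DR = 20 * log10(236.43)
DR = 47.47 dB

47.47 dB


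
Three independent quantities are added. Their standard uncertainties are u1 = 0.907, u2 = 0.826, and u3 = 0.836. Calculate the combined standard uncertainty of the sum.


For a sum of independent quantities, uc = sqrt(u1^2 + u2^2 + u3^2).
uc = sqrt(0.907^2 + 0.826^2 + 0.836^2)
uc = sqrt(0.822649 + 0.682276 + 0.698896)
uc = 1.4845

1.4845


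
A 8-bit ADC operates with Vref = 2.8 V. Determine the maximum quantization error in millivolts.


The maximum quantization error is +/- LSB/2.
LSB = Vref / 2^n = 2.8 / 256 = 0.0109375 V
Max error = LSB / 2 = 0.0109375 / 2 = 0.00546875 V
Max error = 5.4688 mV

5.4688 mV


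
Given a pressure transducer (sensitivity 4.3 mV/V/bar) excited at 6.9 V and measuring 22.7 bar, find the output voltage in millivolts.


Output = sensitivity * Vex * P.
Vout = 4.3 * 6.9 * 22.7
Vout = 29.67 * 22.7
Vout = 673.51 mV

673.51 mV


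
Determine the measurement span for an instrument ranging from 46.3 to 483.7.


Span = upper range - lower range.
Span = 483.7 - (46.3)
Span = 437.4

437.4


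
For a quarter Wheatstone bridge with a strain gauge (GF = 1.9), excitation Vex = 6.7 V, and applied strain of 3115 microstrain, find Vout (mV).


Quarter bridge output: Vout = (GF * epsilon * Vex) / 4.
Vout = (1.9 * 3115e-6 * 6.7) / 4
Vout = 0.03965395 / 4 V
Vout = 0.00991349 V = 9.9135 mV

9.9135 mV


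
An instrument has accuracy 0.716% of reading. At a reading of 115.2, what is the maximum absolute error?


Absolute error = (accuracy% / 100) * reading.
Error = (0.716 / 100) * 115.2
Error = 0.00716 * 115.2
Error = 0.8248

0.8248


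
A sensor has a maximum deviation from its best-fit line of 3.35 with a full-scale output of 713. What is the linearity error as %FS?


Linearity error = (max deviation / full scale) * 100%.
Linearity = (3.35 / 713) * 100
Linearity = 0.47 %FS

0.47 %FS


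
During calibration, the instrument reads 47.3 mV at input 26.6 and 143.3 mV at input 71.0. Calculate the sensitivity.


Sensitivity = (y2 - y1) / (x2 - x1).
S = (143.3 - 47.3) / (71.0 - 26.6)
S = 96.0 / 44.4
S = 2.1622 mV/unit

2.1622 mV/unit


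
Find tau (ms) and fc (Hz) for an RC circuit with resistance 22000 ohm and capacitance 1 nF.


Time constant: tau = R * C.
tau = 22000 * 1.00e-09 = 2.2e-05 s
tau = 0.022 ms
Cutoff frequency: fc = 1 / (2*pi*R*C).
fc = 1 / (2*pi*2.2e-05) = 7234.32 Hz

tau = 0.022 ms, fc = 7234.32 Hz


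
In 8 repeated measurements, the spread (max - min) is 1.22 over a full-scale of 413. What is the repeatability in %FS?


Repeatability = (spread / full scale) * 100%.
R = (1.22 / 413) * 100
R = 0.295 %FS

0.295 %FS


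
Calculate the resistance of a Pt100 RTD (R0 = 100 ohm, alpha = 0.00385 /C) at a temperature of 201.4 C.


The RTD equation: Rt = R0 * (1 + alpha * T).
Rt = 100 * (1 + 0.00385 * 201.4)
Rt = 100 * (1 + 0.77539)
Rt = 100 * 1.77539
Rt = 177.539 ohm

177.539 ohm


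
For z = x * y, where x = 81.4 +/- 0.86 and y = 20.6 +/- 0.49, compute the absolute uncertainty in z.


For a product z = x*y, the relative uncertainty is:
uz/z = sqrt((ux/x)^2 + (uy/y)^2)
Relative uncertainties: ux/x = 0.86/81.4 = 0.010565
uy/y = 0.49/20.6 = 0.023786
z = 81.4 * 20.6 = 1676.8
uz = 1676.8 * sqrt(0.010565^2 + 0.023786^2) = 43.643

43.643


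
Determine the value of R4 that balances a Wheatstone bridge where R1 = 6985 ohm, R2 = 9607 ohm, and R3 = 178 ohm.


At balance: R1*R4 = R2*R3, so R4 = R2*R3/R1.
R4 = 9607 * 178 / 6985
R4 = 1710046 / 6985
R4 = 244.82 ohm

244.82 ohm


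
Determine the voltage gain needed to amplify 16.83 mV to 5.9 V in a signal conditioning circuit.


Gain = Vout / Vin (converting to same units).
G = 5.9 V / 16.83 mV
G = 5900.0 mV / 16.83 mV
G = 350.56

350.56


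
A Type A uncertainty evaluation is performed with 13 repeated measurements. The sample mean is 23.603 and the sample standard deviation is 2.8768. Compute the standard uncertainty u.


The standard uncertainty for Type A evaluation is u = s / sqrt(n).
u = 2.8768 / sqrt(13)
u = 2.8768 / 3.6056
u = 0.7979

0.7979


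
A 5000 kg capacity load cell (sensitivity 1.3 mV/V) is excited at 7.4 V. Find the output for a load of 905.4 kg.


Vout = rated_output * Vex * (load / capacity).
Vout = 1.3 * 7.4 * (905.4 / 5000)
Vout = 1.3 * 7.4 * 0.18108
Vout = 1.742 mV

1.742 mV


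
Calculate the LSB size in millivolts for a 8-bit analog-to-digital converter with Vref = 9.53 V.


The resolution (LSB) of an ADC is Vref / 2^n.
LSB = 9.53 / 2^8
LSB = 9.53 / 256
LSB = 0.03722656 V = 37.2265625 mV

37.2265625 mV


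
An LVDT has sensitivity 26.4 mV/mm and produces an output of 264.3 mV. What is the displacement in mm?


Displacement = Vout / sensitivity.
d = 264.3 / 26.4
d = 10.011 mm

10.011 mm


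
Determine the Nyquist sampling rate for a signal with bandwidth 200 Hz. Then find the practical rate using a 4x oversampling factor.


By Nyquist theorem, fs_min = 2 * fmax.
fs_min = 2 * 200 = 400 Hz
Practical rate = 4 * fs_min = 4 * 400 = 1600 Hz

fs_min = 400 Hz, fs_practical = 1600 Hz


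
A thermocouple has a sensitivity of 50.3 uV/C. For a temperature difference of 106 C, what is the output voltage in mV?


The thermocouple output V = sensitivity * dT.
V = 50.3 uV/C * 106 C
V = 5331.8 uV
V = 5.332 mV

5.332 mV


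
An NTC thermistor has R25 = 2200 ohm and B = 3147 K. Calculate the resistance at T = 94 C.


NTC thermistor equation: Rt = R25 * exp(B * (1/T - 1/T25)).
T in Kelvin: 367.15 K, T25 = 298.15 K
1/T - 1/T25 = 1/367.15 - 1/298.15 = -0.00063033
B * (1/T - 1/T25) = 3147 * -0.00063033 = -1.9837
Rt = 2200 * exp(-1.9837) = 302.6 ohm

302.6 ohm


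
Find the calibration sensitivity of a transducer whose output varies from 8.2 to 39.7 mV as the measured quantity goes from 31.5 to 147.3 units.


Sensitivity = (y2 - y1) / (x2 - x1).
S = (39.7 - 8.2) / (147.3 - 31.5)
S = 31.5 / 115.8
S = 0.272 mV/unit

0.272 mV/unit


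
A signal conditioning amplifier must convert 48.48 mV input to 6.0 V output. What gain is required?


Gain = Vout / Vin (converting to same units).
G = 6.0 V / 48.48 mV
G = 6000.0 mV / 48.48 mV
G = 123.76

123.76


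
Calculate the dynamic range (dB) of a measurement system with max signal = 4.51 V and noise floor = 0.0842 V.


Dynamic range = 20 * log10(Vmax / Vnoise).
DR = 20 * log10(4.51 / 0.0842)
DR = 20 * log10(53.56)
DR = 34.58 dB

34.58 dB


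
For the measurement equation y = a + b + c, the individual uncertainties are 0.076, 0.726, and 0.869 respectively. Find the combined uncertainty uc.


For a sum of independent quantities, uc = sqrt(u1^2 + u2^2 + u3^2).
uc = sqrt(0.076^2 + 0.726^2 + 0.869^2)
uc = sqrt(0.005776 + 0.527076 + 0.755161)
uc = 1.1349

1.1349


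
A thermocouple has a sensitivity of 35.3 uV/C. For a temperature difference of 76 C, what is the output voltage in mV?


The thermocouple output V = sensitivity * dT.
V = 35.3 uV/C * 76 C
V = 2682.8 uV
V = 2.683 mV

2.683 mV


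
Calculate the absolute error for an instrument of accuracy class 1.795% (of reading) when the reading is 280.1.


Absolute error = (accuracy% / 100) * reading.
Error = (1.795 / 100) * 280.1
Error = 0.01795 * 280.1
Error = 5.0278

5.0278


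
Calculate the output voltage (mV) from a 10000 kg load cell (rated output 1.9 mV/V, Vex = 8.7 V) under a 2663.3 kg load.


Vout = rated_output * Vex * (load / capacity).
Vout = 1.9 * 8.7 * (2663.3 / 10000)
Vout = 1.9 * 8.7 * 0.26633
Vout = 4.402 mV

4.402 mV


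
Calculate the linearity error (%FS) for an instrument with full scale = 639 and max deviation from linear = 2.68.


Linearity error = (max deviation / full scale) * 100%.
Linearity = (2.68 / 639) * 100
Linearity = 0.419 %FS

0.419 %FS


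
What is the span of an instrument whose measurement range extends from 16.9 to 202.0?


Span = upper range - lower range.
Span = 202.0 - (16.9)
Span = 185.1

185.1


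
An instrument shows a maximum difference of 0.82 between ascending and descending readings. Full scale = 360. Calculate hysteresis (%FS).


Hysteresis = (max difference / full scale) * 100%.
H = (0.82 / 360) * 100
H = 0.228 %FS

0.228 %FS


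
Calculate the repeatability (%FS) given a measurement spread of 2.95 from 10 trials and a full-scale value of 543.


Repeatability = (spread / full scale) * 100%.
R = (2.95 / 543) * 100
R = 0.543 %FS

0.543 %FS


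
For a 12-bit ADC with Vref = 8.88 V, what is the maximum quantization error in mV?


The maximum quantization error is +/- LSB/2.
LSB = Vref / 2^n = 8.88 / 4096 = 0.00216797 V
Max error = LSB / 2 = 0.00216797 / 2 = 0.00108398 V
Max error = 1.084 mV

1.084 mV


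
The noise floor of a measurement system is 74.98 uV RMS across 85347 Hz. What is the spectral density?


Noise spectral density = Vrms / sqrt(BW).
NSD = 74.98 / sqrt(85347)
NSD = 74.98 / 292.1421
NSD = 0.2567 uV/sqrt(Hz)

0.2567 uV/sqrt(Hz)


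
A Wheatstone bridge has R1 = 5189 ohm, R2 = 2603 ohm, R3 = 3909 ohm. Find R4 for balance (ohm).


At balance: R1*R4 = R2*R3, so R4 = R2*R3/R1.
R4 = 2603 * 3909 / 5189
R4 = 10175127 / 5189
R4 = 1960.9 ohm

1960.9 ohm


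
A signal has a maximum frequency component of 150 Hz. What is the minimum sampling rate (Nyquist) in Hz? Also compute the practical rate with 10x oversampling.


By Nyquist theorem, fs_min = 2 * fmax.
fs_min = 2 * 150 = 300 Hz
Practical rate = 10 * fs_min = 10 * 300 = 3000 Hz

fs_min = 300 Hz, fs_practical = 3000 Hz


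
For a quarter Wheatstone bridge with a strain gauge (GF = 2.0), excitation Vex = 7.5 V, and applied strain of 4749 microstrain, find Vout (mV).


Quarter bridge output: Vout = (GF * epsilon * Vex) / 4.
Vout = (2.0 * 4749e-6 * 7.5) / 4
Vout = 0.071235 / 4 V
Vout = 0.01780875 V = 17.8087 mV

17.8087 mV


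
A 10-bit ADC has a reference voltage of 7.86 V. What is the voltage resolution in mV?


The resolution (LSB) of an ADC is Vref / 2^n.
LSB = 7.86 / 2^10
LSB = 7.86 / 1024
LSB = 0.00767578 V = 7.67578125 mV

7.67578125 mV


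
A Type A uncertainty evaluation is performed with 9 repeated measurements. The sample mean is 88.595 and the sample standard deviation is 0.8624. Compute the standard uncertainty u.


The standard uncertainty for Type A evaluation is u = s / sqrt(n).
u = 0.8624 / sqrt(9)
u = 0.8624 / 3.0
u = 0.2875

0.2875


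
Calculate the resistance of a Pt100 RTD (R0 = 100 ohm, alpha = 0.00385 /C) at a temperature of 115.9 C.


The RTD equation: Rt = R0 * (1 + alpha * T).
Rt = 100 * (1 + 0.00385 * 115.9)
Rt = 100 * (1 + 0.446215)
Rt = 100 * 1.446215
Rt = 144.621 ohm

144.621 ohm


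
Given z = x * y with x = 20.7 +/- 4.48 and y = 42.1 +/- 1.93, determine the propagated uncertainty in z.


For a product z = x*y, the relative uncertainty is:
uz/z = sqrt((ux/x)^2 + (uy/y)^2)
Relative uncertainties: ux/x = 4.48/20.7 = 0.216425
uy/y = 1.93/42.1 = 0.045843
z = 20.7 * 42.1 = 871.5
uz = 871.5 * sqrt(0.216425^2 + 0.045843^2) = 192.793

192.793


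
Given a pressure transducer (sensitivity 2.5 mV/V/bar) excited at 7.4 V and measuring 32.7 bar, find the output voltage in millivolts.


Output = sensitivity * Vex * P.
Vout = 2.5 * 7.4 * 32.7
Vout = 18.5 * 32.7
Vout = 604.95 mV

604.95 mV


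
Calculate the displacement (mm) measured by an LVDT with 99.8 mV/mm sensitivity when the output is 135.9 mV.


Displacement = Vout / sensitivity.
d = 135.9 / 99.8
d = 1.362 mm

1.362 mm


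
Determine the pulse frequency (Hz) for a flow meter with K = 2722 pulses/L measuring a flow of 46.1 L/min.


Frequency = K * Q / 60 (converting L/min to L/s).
f = 2722 * 46.1 / 60
f = 125484.2 / 60
f = 2091.4 Hz

2091.4 Hz


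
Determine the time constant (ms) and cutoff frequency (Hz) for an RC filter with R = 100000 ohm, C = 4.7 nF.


Time constant: tau = R * C.
tau = 100000 * 4.70e-09 = 0.00047 s
tau = 0.47 ms
Cutoff frequency: fc = 1 / (2*pi*R*C).
fc = 1 / (2*pi*0.00047) = 338.63 Hz

tau = 0.47 ms, fc = 338.63 Hz


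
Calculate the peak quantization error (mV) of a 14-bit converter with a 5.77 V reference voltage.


The maximum quantization error is +/- LSB/2.
LSB = Vref / 2^n = 5.77 / 16384 = 0.00035217 V
Max error = LSB / 2 = 0.00035217 / 2 = 0.00017609 V
Max error = 0.1761 mV

0.1761 mV


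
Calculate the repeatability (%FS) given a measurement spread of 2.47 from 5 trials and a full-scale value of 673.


Repeatability = (spread / full scale) * 100%.
R = (2.47 / 673) * 100
R = 0.367 %FS

0.367 %FS


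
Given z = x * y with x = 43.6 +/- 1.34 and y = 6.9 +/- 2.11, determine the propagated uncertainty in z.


For a product z = x*y, the relative uncertainty is:
uz/z = sqrt((ux/x)^2 + (uy/y)^2)
Relative uncertainties: ux/x = 1.34/43.6 = 0.030734
uy/y = 2.11/6.9 = 0.305797
z = 43.6 * 6.9 = 300.8
uz = 300.8 * sqrt(0.030734^2 + 0.305797^2) = 92.459

92.459


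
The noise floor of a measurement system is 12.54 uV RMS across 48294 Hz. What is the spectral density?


Noise spectral density = Vrms / sqrt(BW).
NSD = 12.54 / sqrt(48294)
NSD = 12.54 / 219.759
NSD = 0.0571 uV/sqrt(Hz)

0.0571 uV/sqrt(Hz)
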